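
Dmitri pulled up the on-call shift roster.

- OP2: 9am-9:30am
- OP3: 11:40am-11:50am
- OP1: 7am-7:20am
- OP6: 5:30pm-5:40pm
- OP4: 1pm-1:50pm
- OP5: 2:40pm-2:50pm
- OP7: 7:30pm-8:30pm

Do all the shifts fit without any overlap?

Yes

Two intervals overlap when each starts before the other ends.
Sorted by start: OP1, OP2, OP3, OP4, OP5, OP6, OP7.
OP2 starts after OP1 ends — done with OP1.
OP3 starts after OP2 ends — done with OP2.
OP4 starts after OP3 ends — done with OP3.
OP5 starts after OP4 ends — done with OP4.
OP6 starts after OP5 ends — done with OP5.
OP7 starts after OP6 ends.
Every pair is clear; the schedule has no overlaps.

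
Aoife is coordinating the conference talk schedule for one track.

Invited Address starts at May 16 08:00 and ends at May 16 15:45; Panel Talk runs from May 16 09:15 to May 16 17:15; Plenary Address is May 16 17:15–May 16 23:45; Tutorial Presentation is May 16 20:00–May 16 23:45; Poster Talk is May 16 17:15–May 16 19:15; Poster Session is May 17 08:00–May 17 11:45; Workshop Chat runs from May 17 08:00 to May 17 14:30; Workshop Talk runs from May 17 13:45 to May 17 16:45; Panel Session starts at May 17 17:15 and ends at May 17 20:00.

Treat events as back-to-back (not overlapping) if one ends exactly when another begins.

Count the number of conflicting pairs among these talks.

5

Two intervals overlap when each starts before the other ends.
Sorted by start: Invited Address, Panel Talk, Plenary Address, Poster Talk, Tutorial Presentation, Poster Session, Workshop Chat, Workshop Talk, Panel Session.
Panel Talk starts before Invited Address ends → Invited Address and Panel Talk overlap.
Plenary Address starts after Invited Address ends, so Invited Address has no further overlaps.
Plenary Address starts exactly when Panel Talk ends (back-to-back, no overlap), so Panel Talk has no further overlaps.
Poster Talk starts before Plenary Address ends → Plenary Address and Poster Talk overlap.
Tutorial Presentation starts before Plenary Address ends → Plenary Address and Tutorial Presentation overlap.
Poster Session starts after Plenary Address ends, so Plenary Address has no further overlaps.
Tutorial Presentation starts after Poster Talk ends, so Poster Talk has no further overlaps.
Poster Session starts after Tutorial Presentation ends, so Tutorial Presentation has no further overlaps.
Workshop Chat starts before Poster Session ends → Poster Session and Workshop Chat overlap.
Workshop Talk starts after Poster Session ends, so Poster Session has no further overlaps.
Workshop Talk starts before Workshop Chat ends → Workshop Chat and Workshop Talk overlap.
Panel Session starts after Workshop Chat ends.
Panel Session starts after Workshop Talk ends.
Overlapping pairs: Invited Address & Panel Talk, Plenary Address & Poster Talk, Plenary Address & Tutorial Presentation, Poster Session & Workshop Chat, Workshop Chat & Workshop Talk — 5 in total.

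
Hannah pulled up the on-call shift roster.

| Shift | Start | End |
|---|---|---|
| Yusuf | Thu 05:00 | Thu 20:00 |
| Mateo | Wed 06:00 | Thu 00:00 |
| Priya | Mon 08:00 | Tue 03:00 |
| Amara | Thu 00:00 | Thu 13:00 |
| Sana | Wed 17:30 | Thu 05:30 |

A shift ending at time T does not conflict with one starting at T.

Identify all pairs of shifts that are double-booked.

Amara & Sana, Amara & Yusuf, Mateo & Sana, Sana & Yusuf

Two intervals overlap when each starts before the other ends.
Sorted by start: Priya, Mateo, Sana, Amara, Yusuf.
Mateo starts after Priya ends — done with Priya.
Sana starts before Mateo ends → Mateo and Sana overlap.
Amara starts exactly when Mateo ends (back-to-back, no overlap) — done with Mateo.
Amara starts before Sana ends → Sana and Amara overlap.
Yusuf starts before Sana ends → Sana and Yusuf overlap.
Yusuf starts before Amara ends → Amara and Yusuf overlap.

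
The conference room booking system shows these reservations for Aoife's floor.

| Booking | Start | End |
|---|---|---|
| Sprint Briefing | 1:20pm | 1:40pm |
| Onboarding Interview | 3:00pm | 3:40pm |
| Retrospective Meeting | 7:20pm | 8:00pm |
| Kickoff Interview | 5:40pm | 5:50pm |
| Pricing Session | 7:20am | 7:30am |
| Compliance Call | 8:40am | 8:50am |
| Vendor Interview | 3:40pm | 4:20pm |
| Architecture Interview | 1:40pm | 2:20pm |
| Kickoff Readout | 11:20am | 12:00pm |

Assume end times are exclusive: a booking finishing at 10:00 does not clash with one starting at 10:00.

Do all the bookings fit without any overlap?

Sorted by start: Pricing Session, Compliance Call, Kickoff Readout, Sprint Briefing, Architecture Interview, Onboarding Interview, Vendor Interview, Kickoff Interview, Retrospective Meeting.
Compliance Call starts after Pricing Session ends; Pricing Session is clear from here.
Kickoff Readout starts after Compliance Call ends; Compliance Call is clear from here.
Sprint Briefing starts after Kickoff Readout ends; Kickoff Readout is clear from here.
Architecture Interview starts exactly when Sprint Briefing ends (back-to-back, no overlap); Sprint Briefing is clear from here.
Onboarding Interview starts after Architecture Interview ends; Architecture Interview is clear from here.
Vendor Interview starts exactly when Onboarding Interview ends (back-to-back, no overlap); Onboarding Interview is clear from here.
Kickoff Interview starts after Vendor Interview ends; Vendor Interview is clear from here.
Retrospective Meeting starts after Kickoff Interview ends.
Every pair is clear; the schedule has no overlaps.

Yes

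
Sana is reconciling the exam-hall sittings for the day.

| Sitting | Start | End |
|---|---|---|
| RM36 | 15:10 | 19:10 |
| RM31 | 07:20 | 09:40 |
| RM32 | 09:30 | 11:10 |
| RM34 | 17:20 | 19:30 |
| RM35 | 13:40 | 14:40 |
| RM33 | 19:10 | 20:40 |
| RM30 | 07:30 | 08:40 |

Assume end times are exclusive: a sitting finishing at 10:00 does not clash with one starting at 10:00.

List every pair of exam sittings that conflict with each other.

RM30 & RM31, RM31 & RM32, RM33 & RM34, RM34 & RM36

Two intervals overlap when each starts before the other ends.
Sorted by start: RM31, RM30, RM32, RM35, RM36, RM34, RM33.
RM30 starts before RM31 ends → RM31 and RM30 overlap.
RM32 starts before RM31 ends → RM31 and RM32 overlap.
RM35 starts after RM31 ends, so RM31 has no further overlaps.
RM32 starts after RM30 ends, so RM30 has no further overlaps.
RM35 starts after RM32 ends, so RM32 has no further overlaps.
RM36 starts after RM35 ends, so RM35 has no further overlaps.
RM34 starts before RM36 ends → RM36 and RM34 overlap.
RM33 starts exactly when RM36 ends (back-to-back, no overlap).
RM33 starts before RM34 ends → RM34 and RM33 overlap.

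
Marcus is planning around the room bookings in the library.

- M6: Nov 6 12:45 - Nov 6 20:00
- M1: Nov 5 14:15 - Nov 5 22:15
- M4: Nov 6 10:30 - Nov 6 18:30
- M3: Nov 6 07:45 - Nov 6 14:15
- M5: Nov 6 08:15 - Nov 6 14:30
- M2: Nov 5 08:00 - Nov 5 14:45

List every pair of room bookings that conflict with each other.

Check each pair: they overlap iff neither finishes before the other starts.
Sorted by start: M2, M1, M3, M5, M4, M6.
M1 starts before M2 ends → M2 and M1 overlap.
M3 starts after M2 ends, so nothing later overlaps M2 either.
M3 starts after M1 ends, so nothing later overlaps M1 either.
M5 starts before M3 ends → M3 and M5 overlap.
M4 starts before M3 ends → M3 and M4 overlap.
M6 starts before M3 ends → M3 and M6 overlap.
M4 starts before M5 ends → M5 and M4 overlap.
M6 starts before M5 ends → M5 and M6 overlap.
M6 starts before M4 ends → M4 and M6 overlap.

M1 & M2, M3 & M4, M3 & M5, M3 & M6, M4 & M5, M4 & M6, M5 & M6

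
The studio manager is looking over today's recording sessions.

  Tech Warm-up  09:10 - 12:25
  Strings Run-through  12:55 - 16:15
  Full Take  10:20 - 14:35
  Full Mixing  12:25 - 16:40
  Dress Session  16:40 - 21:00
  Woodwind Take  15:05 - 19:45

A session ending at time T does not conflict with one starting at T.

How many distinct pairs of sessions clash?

Sorted by start: Tech Warm-up, Full Take, Full Mixing, Strings Run-through, Woodwind Take, Dress Session.
Full Take starts before Tech Warm-up ends → Tech Warm-up and Full Take overlap.
Full Mixing starts exactly when Tech Warm-up ends (back-to-back, no overlap), so Tech Warm-up has no further overlaps.
Full Mixing starts before Full Take ends → Full Take and Full Mixing overlap.
Strings Run-through starts before Full Take ends → Full Take and Strings Run-through overlap.
Woodwind Take starts after Full Take ends, so Full Take has no further overlaps.
Strings Run-through starts before Full Mixing ends → Full Mixing and Strings Run-through overlap.
Woodwind Take starts before Full Mixing ends → Full Mixing and Woodwind Take overlap.
Dress Session starts exactly when Full Mixing ends (back-to-back, no overlap).
Woodwind Take starts before Strings Run-through ends → Strings Run-through and Woodwind Take overlap.
Dress Session starts after Strings Run-through ends.
Dress Session starts before Woodwind Take ends → Woodwind Take and Dress Session overlap.
Overlapping pairs: Dress Session & Woodwind Take, Full Mixing & Full Take, Full Mixing & Strings Run-through, Full Mixing & Woodwind Take, Full Take & Strings Run-through, Full Take & Tech Warm-up, Strings Run-through & Woodwind Take — 7 in total.

7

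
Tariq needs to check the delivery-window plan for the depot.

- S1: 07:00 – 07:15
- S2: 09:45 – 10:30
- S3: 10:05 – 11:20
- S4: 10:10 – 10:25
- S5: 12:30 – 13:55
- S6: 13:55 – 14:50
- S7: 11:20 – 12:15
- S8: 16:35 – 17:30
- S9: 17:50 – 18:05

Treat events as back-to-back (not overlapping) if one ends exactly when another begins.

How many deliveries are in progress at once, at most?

3

Walk through starts and ends in time order (an end at T is processed before a start at T):
07:00 start S1 → 1
07:15 end S1 → 0
09:45 start S2 → 1
10:05 start S3 → 2
10:10 start S4 → 3
10:25 end S4 → 2
10:30 end S2 → 1
11:20 end S3 → 0
11:20 start S7 → 1
12:15 end S7 → 0
12:30 start S5 → 1
13:55 end S5 → 0
13:55 start S6 → 1
14:50 end S6 → 0
16:35 start S8 → 1
17:30 end S8 → 0
17:50 start S9 → 1
18:05 end S9 → 0
Peak is 3, at 10:10 (S2, S3, S4).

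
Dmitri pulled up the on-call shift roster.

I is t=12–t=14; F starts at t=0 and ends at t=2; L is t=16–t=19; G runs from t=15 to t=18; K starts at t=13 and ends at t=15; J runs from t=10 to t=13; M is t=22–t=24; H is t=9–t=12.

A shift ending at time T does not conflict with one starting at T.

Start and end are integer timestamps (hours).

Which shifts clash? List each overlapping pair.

G & L, H & J, I & J, I & K

Two intervals overlap when each starts before the other ends.
Sorted by start: F, H, J, I, K, G, L, M.
H starts after F ends; F is clear from here.
J starts before H ends → H and J overlap.
I starts exactly when H ends (back-to-back, no overlap); H is clear from here.
I starts before J ends → J and I overlap.
K starts exactly when J ends (back-to-back, no overlap); J is clear from here.
K starts before I ends → I and K overlap.
G starts after I ends; I is clear from here.
G starts exactly when K ends (back-to-back, no overlap); K is clear from here.
L starts before G ends → G and L overlap.
M starts after G ends.
M starts after L ends.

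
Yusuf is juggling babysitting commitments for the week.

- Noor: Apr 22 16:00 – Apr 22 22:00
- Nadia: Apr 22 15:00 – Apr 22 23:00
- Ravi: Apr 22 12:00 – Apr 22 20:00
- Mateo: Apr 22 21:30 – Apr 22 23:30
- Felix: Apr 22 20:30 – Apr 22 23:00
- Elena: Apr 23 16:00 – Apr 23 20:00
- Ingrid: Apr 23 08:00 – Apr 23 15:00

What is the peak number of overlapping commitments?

Walk through starts and ends in time order (an end at T is processed before a start at T):
Apr 22 12:00 start Ravi → 1
Apr 22 15:00 start Nadia → 2
Apr 22 16:00 start Noor → 3
Apr 22 20:00 end Ravi → 2
Apr 22 20:30 start Felix → 3
Apr 22 21:30 start Mateo → 4
Apr 22 22:00 end Noor → 3
Apr 22 23:00 end Felix → 2
Apr 22 23:00 end Nadia → 1
Apr 22 23:30 end Mateo → 0
Apr 23 08:00 start Ingrid → 1
Apr 23 15:00 end Ingrid → 0
Apr 23 16:00 start Elena → 1
Apr 23 20:00 end Elena → 0
Peak is 4, at Apr 22 21:30 (Felix, Mateo, Nadia, Noor).

4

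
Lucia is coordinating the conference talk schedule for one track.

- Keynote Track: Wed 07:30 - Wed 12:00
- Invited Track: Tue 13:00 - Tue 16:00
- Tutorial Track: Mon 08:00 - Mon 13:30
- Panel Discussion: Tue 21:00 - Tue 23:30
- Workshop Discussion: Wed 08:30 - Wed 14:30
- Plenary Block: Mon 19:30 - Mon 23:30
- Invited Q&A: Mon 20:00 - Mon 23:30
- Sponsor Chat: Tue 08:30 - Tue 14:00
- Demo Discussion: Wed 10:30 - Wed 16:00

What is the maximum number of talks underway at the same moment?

Walk through starts and ends in time order (an end at T is processed before a start at T):
Mon 08:00 start Tutorial Track → 1
Mon 13:30 end Tutorial Track → 0
Mon 19:30 start Plenary Block → 1
Mon 20:00 start Invited Q&A → 2
Mon 23:30 end Invited Q&A → 1
Mon 23:30 end Plenary Block → 0
Tue 08:30 start Sponsor Chat → 1
Tue 13:00 start Invited Track → 2
Tue 14:00 end Sponsor Chat → 1
Tue 16:00 end Invited Track → 0
Tue 21:00 start Panel Discussion → 1
Tue 23:30 end Panel Discussion → 0
Wed 07:30 start Keynote Track → 1
Wed 08:30 start Workshop Discussion → 2
Wed 10:30 start Demo Discussion → 3
Wed 12:00 end Keynote Track → 2
Wed 14:30 end Workshop Discussion → 1
Wed 16:00 end Demo Discussion → 0
Peak is 3, at Wed 10:30 (Demo Discussion, Keynote Track, Workshop Discussion).

3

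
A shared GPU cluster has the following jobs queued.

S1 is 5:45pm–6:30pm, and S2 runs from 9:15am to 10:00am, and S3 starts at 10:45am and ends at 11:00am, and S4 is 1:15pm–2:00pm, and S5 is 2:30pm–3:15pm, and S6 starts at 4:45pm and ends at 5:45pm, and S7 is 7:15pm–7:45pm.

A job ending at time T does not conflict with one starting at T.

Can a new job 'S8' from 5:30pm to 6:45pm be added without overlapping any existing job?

S2: ends 10:00am at or before S8 starts 5:30pm → clear.
S3: ends 11:00am at or before S8 starts 5:30pm → clear.
S4: ends 2:00pm at or before S8 starts 5:30pm → clear.
S5: ends 3:15pm at or before S8 starts 5:30pm → clear.
S6: starts 4:45pm before S8 ends 6:45pm, and ends 5:45pm after S8 starts 5:30pm → overlap.
S1: starts 5:45pm before S8 ends 6:45pm, and ends 6:30pm after S8 starts 5:30pm → overlap.
S7: starts 7:15pm at or after S8 ends 6:45pm → clear.
S8 overlaps S1, S6.

No — it overlaps S1, S6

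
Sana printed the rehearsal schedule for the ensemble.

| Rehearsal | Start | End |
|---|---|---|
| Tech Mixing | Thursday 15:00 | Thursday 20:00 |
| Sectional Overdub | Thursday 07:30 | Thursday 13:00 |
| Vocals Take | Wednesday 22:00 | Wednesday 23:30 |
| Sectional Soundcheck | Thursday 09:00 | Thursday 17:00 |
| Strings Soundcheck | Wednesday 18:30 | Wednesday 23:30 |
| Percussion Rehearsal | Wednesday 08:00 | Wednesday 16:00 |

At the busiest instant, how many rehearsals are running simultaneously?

2

Sort all start/end points and keep a running count:
Wednesday 08:00 start Percussion Rehearsal → 1
Wednesday 16:00 end Percussion Rehearsal → 0
Wednesday 18:30 start Strings Soundcheck → 1
Wednesday 22:00 start Vocals Take → 2
Wednesday 23:30 end Strings Soundcheck → 1
Wednesday 23:30 end Vocals Take → 0
Thursday 07:30 start Sectional Overdub → 1
Thursday 09:00 start Sectional Soundcheck → 2
Thursday 13:00 end Sectional Overdub → 1
Thursday 15:00 start Tech Mixing → 2
Thursday 17:00 end Sectional Soundcheck → 1
Thursday 20:00 end Tech Mixing → 0
Peak is 2, at Wednesday 22:00 (Strings Soundcheck, Vocals Take).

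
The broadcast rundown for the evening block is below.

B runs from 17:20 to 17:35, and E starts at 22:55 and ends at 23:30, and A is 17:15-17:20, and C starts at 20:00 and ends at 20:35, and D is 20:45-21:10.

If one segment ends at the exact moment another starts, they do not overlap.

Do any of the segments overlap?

No

Sorted by start: A, B, C, D, E.
B starts exactly when A ends (back-to-back, no overlap); A is clear from here.
C starts after B ends; B is clear from here.
D starts after C ends; C is clear from here.
E starts after D ends.
Every pair is clear; the schedule has no overlaps.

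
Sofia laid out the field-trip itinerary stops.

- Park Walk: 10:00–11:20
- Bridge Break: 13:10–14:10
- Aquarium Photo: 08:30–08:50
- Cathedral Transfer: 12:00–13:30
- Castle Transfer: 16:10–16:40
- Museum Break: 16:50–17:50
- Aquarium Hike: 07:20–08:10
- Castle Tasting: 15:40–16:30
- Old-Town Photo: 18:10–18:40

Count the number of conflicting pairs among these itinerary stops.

Sorted by start: Aquarium Hike, Aquarium Photo, Park Walk, Cathedral Transfer, Bridge Break, Castle Tasting, Castle Transfer, Museum Break, Old-Town Photo.
Aquarium Photo starts after Aquarium Hike ends, so nothing later overlaps Aquarium Hike either.
Park Walk starts after Aquarium Photo ends, so nothing later overlaps Aquarium Photo either.
Cathedral Transfer starts after Park Walk ends, so nothing later overlaps Park Walk either.
Bridge Break starts before Cathedral Transfer ends → Cathedral Transfer and Bridge Break overlap.
Castle Tasting starts after Cathedral Transfer ends, so nothing later overlaps Cathedral Transfer either.
Castle Tasting starts after Bridge Break ends, so nothing later overlaps Bridge Break either.
Castle Transfer starts before Castle Tasting ends → Castle Tasting and Castle Transfer overlap.
Museum Break starts after Castle Tasting ends, so nothing later overlaps Castle Tasting either.
Museum Break starts after Castle Transfer ends, so nothing later overlaps Castle Transfer either.
Old-Town Photo starts after Museum Break ends.
Overlapping pairs: Bridge Break & Cathedral Transfer, Castle Tasting & Castle Transfer — 2 in total.

2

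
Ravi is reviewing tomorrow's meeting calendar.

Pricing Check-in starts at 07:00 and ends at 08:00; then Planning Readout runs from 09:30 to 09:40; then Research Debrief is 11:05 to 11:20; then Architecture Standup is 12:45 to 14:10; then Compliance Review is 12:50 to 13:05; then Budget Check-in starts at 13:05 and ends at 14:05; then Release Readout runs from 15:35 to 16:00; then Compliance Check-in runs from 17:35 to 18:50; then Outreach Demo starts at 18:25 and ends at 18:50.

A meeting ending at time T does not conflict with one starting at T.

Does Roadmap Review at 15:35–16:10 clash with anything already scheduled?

Yes — it overlaps Release Readout

Pricing Check-in: ends 08:00 at or before Roadmap Review starts 15:35 → clear.
Planning Readout: ends 09:40 at or before Roadmap Review starts 15:35 → clear.
Research Debrief: ends 11:20 at or before Roadmap Review starts 15:35 → clear.
Architecture Standup: ends 14:10 at or before Roadmap Review starts 15:35 → clear.
Compliance Review: ends 13:05 at or before Roadmap Review starts 15:35 → clear.
Budget Check-in: ends 14:05 at or before Roadmap Review starts 15:35 → clear.
Release Readout: starts 15:35 before Roadmap Review ends 16:10, and ends 16:00 after Roadmap Review starts 15:35 → overlap.
Compliance Check-in: starts 17:35 at or after Roadmap Review ends 16:10 → clear.
Outreach Demo: starts 18:25 at or after Roadmap Review ends 16:10 → clear.
Roadmap Review overlaps Release Readout.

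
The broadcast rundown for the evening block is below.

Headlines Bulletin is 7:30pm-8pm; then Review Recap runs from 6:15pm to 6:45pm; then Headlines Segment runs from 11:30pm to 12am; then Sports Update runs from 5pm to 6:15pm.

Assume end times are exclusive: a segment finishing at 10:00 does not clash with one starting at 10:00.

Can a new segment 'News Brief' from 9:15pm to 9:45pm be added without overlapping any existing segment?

Sports Update: ends 6:15pm at or before News Brief starts 9:15pm → clear.
Review Recap: ends 6:45pm at or before News Brief starts 9:15pm → clear.
Headlines Bulletin: ends 8pm at or before News Brief starts 9:15pm → clear.
Headlines Segment: starts 11:30pm at or after News Brief ends 9:45pm → clear.

Yes — the slot is free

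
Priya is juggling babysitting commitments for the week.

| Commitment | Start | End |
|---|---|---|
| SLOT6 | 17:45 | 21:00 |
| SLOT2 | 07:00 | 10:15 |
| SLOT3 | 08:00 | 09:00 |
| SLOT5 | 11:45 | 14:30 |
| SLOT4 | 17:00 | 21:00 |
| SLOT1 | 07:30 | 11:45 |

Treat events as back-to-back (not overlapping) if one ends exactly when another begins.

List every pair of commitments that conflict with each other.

SLOT1 & SLOT2, SLOT1 & SLOT3, SLOT2 & SLOT3, SLOT4 & SLOT6

Sorted by start: SLOT2, SLOT1, SLOT3, SLOT5, SLOT4, SLOT6.
SLOT1 starts before SLOT2 ends → SLOT2 and SLOT1 overlap.
SLOT3 starts before SLOT2 ends → SLOT2 and SLOT3 overlap.
SLOT5 starts after SLOT2 ends; SLOT2 is clear from here.
SLOT3 starts before SLOT1 ends → SLOT1 and SLOT3 overlap.
SLOT5 starts exactly when SLOT1 ends (back-to-back, no overlap); SLOT1 is clear from here.
SLOT5 starts after SLOT3 ends; SLOT3 is clear from here.
SLOT4 starts after SLOT5 ends; SLOT5 is clear from here.
SLOT6 starts before SLOT4 ends → SLOT4 and SLOT6 overlap.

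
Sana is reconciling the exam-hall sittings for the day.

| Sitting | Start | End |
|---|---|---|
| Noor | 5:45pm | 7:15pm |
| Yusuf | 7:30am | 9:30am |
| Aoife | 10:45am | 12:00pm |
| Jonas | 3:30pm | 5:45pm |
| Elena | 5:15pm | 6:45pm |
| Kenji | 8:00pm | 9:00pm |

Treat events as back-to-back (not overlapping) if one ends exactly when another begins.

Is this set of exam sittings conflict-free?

No

Sorted by start: Yusuf, Aoife, Jonas, Elena, Noor, Kenji.
Aoife starts after Yusuf ends, so nothing later overlaps Yusuf either.
Jonas starts after Aoife ends, so nothing later overlaps Aoife either.
Elena starts before Jonas ends → Jonas and Elena overlap.
That's a conflict, so the schedule is not conflict-free.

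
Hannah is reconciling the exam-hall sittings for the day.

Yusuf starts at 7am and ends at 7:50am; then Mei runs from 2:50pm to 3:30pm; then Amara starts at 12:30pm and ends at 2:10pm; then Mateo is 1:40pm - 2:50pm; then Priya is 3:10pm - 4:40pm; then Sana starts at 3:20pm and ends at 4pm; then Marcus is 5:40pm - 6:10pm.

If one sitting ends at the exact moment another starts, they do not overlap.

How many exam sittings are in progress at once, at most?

3

Sort all start/end points and keep a running count:
7am start Yusuf → 1
7:50am end Yusuf → 0
12:30pm start Amara → 1
1:40pm start Mateo → 2
2:10pm end Amara → 1
2:50pm end Mateo → 0
2:50pm start Mei → 1
3:10pm start Priya → 2
3:20pm start Sana → 3
3:30pm end Mei → 2
4pm end Sana → 1
4:40pm end Priya → 0
5:40pm start Marcus → 1
6:10pm end Marcus → 0
Peak is 3, at 3:20pm (Mei, Priya, Sana).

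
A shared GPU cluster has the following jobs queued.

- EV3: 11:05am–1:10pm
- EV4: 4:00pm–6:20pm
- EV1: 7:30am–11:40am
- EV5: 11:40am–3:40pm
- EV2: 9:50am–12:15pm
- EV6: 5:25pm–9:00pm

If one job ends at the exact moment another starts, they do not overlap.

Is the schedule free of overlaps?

No

Check each pair: they overlap iff neither finishes before the other starts.
Sorted by start: EV1, EV2, EV3, EV5, EV4, EV6.
EV2 starts before EV1 ends → EV1 and EV2 overlap.
That's a conflict, so the schedule is not conflict-free.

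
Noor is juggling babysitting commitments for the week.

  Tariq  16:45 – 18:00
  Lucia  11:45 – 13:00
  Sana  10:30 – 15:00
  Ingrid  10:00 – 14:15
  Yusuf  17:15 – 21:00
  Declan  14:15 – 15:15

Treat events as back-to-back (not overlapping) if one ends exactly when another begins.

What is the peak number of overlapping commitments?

3

Sort all start/end points and keep a running count:
10:00 start Ingrid → 1
10:30 start Sana → 2
11:45 start Lucia → 3
13:00 end Lucia → 2
14:15 end Ingrid → 1
14:15 start Declan → 2
15:00 end Sana → 1
15:15 end Declan → 0
16:45 start Tariq → 1
17:15 start Yusuf → 2
18:00 end Tariq → 1
21:00 end Yusuf → 0
Peak is 3, at 11:45 (Ingrid, Lucia, Sana).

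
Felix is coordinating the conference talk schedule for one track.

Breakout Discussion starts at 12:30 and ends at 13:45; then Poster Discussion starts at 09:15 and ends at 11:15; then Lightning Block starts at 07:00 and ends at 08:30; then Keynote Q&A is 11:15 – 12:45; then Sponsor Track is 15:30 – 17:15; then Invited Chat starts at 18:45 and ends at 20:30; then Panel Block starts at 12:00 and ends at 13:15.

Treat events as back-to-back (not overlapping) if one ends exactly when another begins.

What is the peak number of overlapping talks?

Sweep the timeline, counting +1 at each start and −1 at each end (ends before starts at a tie):
07:00 start Lightning Block → 1
08:30 end Lightning Block → 0
09:15 start Poster Discussion → 1
11:15 end Poster Discussion → 0
11:15 start Keynote Q&A → 1
12:00 start Panel Block → 2
12:30 start Breakout Discussion → 3
12:45 end Keynote Q&A → 2
13:15 end Panel Block → 1
13:45 end Breakout Discussion → 0
15:30 start Sponsor Track → 1
17:15 end Sponsor Track → 0
18:45 start Invited Chat → 1
20:30 end Invited Chat → 0
Peak is 3, at 12:30 (Breakout Discussion, Keynote Q&A, Panel Block).

3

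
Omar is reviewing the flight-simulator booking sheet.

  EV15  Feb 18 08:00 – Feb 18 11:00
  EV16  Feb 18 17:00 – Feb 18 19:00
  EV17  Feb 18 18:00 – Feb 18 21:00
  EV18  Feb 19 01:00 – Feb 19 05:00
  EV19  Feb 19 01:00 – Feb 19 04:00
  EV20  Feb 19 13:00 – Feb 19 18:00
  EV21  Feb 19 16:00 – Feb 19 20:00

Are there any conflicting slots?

Sorted by start: EV15, EV16, EV17, EV18, EV19, EV20, EV21.
EV16 starts after EV15 ends, so nothing later overlaps EV15 either.
EV17 starts before EV16 ends → EV16 and EV17 overlap.
That's a conflict, so the schedule is not conflict-free.

Yes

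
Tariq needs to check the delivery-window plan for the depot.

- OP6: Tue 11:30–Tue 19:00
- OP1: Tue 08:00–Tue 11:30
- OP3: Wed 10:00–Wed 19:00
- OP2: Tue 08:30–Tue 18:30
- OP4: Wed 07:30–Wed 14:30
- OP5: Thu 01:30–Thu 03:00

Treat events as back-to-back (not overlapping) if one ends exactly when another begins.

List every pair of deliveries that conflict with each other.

Check each pair: they overlap iff neither finishes before the other starts.
Sorted by start: OP1, OP2, OP6, OP4, OP3, OP5.
OP2 starts before OP1 ends → OP1 and OP2 overlap.
OP6 starts exactly when OP1 ends (back-to-back, no overlap); OP1 is clear from here.
OP6 starts before OP2 ends → OP2 and OP6 overlap.
OP4 starts after OP2 ends; OP2 is clear from here.
OP4 starts after OP6 ends; OP6 is clear from here.
OP3 starts before OP4 ends → OP4 and OP3 overlap.
OP5 starts after OP4 ends.
OP5 starts after OP3 ends.

OP1 & OP2, OP2 & OP6, OP3 & OP4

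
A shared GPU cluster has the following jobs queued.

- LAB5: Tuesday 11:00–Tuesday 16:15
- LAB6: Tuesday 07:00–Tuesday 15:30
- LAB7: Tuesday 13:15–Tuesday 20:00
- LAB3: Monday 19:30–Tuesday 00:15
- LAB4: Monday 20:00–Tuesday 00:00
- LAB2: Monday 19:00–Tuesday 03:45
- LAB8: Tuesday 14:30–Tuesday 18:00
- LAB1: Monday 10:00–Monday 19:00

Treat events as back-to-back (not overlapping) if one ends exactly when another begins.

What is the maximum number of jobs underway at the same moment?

4

Sort all start/end points and keep a running count:
Monday 10:00 start LAB1 → 1
Monday 19:00 end LAB1 → 0
Monday 19:00 start LAB2 → 1
Monday 19:30 start LAB3 → 2
Monday 20:00 start LAB4 → 3
Tuesday 00:00 end LAB4 → 2
Tuesday 00:15 end LAB3 → 1
Tuesday 03:45 end LAB2 → 0
Tuesday 07:00 start LAB6 → 1
Tuesday 11:00 start LAB5 → 2
Tuesday 13:15 start LAB7 → 3
Tuesday 14:30 start LAB8 → 4
Tuesday 15:30 end LAB6 → 3
Tuesday 16:15 end LAB5 → 2
Tuesday 18:00 end LAB8 → 1
Tuesday 20:00 end LAB7 → 0
Peak is 4, at Tuesday 14:30 (LAB5, LAB6, LAB7, LAB8).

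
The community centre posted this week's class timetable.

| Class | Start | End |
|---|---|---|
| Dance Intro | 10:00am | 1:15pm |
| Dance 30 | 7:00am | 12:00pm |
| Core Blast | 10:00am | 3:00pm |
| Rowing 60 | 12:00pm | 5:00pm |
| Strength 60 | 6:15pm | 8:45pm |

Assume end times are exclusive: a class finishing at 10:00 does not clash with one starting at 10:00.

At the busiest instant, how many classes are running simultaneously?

Sweep the timeline, counting +1 at each start and −1 at each end (ends before starts at a tie):
7:00am start Dance 30 → 1
10:00am start Core Blast → 2
10:00am start Dance Intro → 3
12:00pm end Dance 30 → 2
12:00pm start Rowing 60 → 3
1:15pm end Dance Intro → 2
3:00pm end Core Blast → 1
5:00pm end Rowing 60 → 0
6:15pm start Strength 60 → 1
8:45pm end Strength 60 → 0
Peak is 3, at 10:00am (Core Blast, Dance 30, Dance Intro).

3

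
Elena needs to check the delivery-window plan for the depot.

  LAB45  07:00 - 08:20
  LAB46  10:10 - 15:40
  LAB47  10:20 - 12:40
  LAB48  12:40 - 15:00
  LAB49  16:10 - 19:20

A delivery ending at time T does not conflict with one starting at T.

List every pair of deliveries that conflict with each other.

Check each pair: they overlap iff neither finishes before the other starts.
Sorted by start: LAB45, LAB46, LAB47, LAB48, LAB49.
LAB46 starts after LAB45 ends, so LAB45 has no further overlaps.
LAB47 starts before LAB46 ends → LAB46 and LAB47 overlap.
LAB48 starts before LAB46 ends → LAB46 and LAB48 overlap.
LAB49 starts after LAB46 ends.
LAB48 starts exactly when LAB47 ends (back-to-back, no overlap), so LAB47 has no further overlaps.
LAB49 starts after LAB48 ends.

LAB46 & LAB47, LAB46 & LAB48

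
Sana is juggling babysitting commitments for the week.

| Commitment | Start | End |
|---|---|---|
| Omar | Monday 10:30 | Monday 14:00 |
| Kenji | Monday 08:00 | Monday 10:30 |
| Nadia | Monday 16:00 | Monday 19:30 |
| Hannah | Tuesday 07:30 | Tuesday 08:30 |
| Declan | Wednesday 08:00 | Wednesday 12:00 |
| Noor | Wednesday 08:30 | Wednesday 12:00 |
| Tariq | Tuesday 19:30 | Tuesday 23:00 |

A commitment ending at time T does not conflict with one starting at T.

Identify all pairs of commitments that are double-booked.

Declan & Noor

Sorted by start: Kenji, Omar, Nadia, Hannah, Tariq, Declan, Noor.
Omar starts exactly when Kenji ends (back-to-back, no overlap), so nothing later overlaps Kenji either.
Nadia starts after Omar ends, so nothing later overlaps Omar either.
Hannah starts after Nadia ends, so nothing later overlaps Nadia either.
Tariq starts after Hannah ends, so nothing later overlaps Hannah either.
Declan starts after Tariq ends, so nothing later overlaps Tariq either.
Noor starts before Declan ends → Declan and Noor overlap.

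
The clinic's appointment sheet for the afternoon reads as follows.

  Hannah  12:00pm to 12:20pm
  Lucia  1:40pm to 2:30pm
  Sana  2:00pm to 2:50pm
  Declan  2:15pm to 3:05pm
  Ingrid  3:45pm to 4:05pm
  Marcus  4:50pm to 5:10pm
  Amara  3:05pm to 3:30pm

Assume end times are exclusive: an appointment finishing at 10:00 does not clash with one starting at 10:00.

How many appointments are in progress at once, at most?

3

Sweep the timeline, counting +1 at each start and −1 at each end (ends before starts at a tie):
12:00pm start Hannah → 1
12:20pm end Hannah → 0
1:40pm start Lucia → 1
2:00pm start Sana → 2
2:15pm start Declan → 3
2:30pm end Lucia → 2
2:50pm end Sana → 1
3:05pm end Declan → 0
3:05pm start Amara → 1
3:30pm end Amara → 0
3:45pm start Ingrid → 1
4:05pm end Ingrid → 0
4:50pm start Marcus → 1
5:10pm end Marcus → 0
Peak is 3, at 2:15pm (Declan, Lucia, Sana).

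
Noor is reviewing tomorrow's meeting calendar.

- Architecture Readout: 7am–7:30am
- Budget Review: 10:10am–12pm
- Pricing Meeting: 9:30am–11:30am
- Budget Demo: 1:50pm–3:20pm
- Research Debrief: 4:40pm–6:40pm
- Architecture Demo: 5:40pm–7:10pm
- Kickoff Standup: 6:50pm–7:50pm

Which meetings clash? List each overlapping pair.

Architecture Demo & Kickoff Standup, Architecture Demo & Research Debrief, Budget Review & Pricing Meeting

Check each pair: they overlap iff neither finishes before the other starts.
Sorted by start: Architecture Readout, Pricing Meeting, Budget Review, Budget Demo, Research Debrief, Architecture Demo, Kickoff Standup.
Pricing Meeting starts after Architecture Readout ends, so nothing later overlaps Architecture Readout either.
Budget Review starts before Pricing Meeting ends → Pricing Meeting and Budget Review overlap.
Budget Demo starts after Pricing Meeting ends, so nothing later overlaps Pricing Meeting either.
Budget Demo starts after Budget Review ends, so nothing later overlaps Budget Review either.
Research Debrief starts after Budget Demo ends, so nothing later overlaps Budget Demo either.
Architecture Demo starts before Research Debrief ends → Research Debrief and Architecture Demo overlap.
Kickoff Standup starts after Research Debrief ends.
Kickoff Standup starts before Architecture Demo ends → Architecture Demo and Kickoff Standup overlap.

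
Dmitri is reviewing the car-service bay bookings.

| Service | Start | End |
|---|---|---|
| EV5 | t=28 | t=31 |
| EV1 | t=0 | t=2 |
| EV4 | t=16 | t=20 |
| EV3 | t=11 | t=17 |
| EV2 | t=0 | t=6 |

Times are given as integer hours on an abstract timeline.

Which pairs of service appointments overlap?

Sorted by start: EV1, EV2, EV3, EV4, EV5.
EV2 starts before EV1 ends → EV1 and EV2 overlap.
EV3 starts after EV1 ends — done with EV1.
EV3 starts after EV2 ends — done with EV2.
EV4 starts before EV3 ends → EV3 and EV4 overlap.
EV5 starts after EV3 ends.
EV5 starts after EV4 ends.

EV1 & EV2, EV3 & EV4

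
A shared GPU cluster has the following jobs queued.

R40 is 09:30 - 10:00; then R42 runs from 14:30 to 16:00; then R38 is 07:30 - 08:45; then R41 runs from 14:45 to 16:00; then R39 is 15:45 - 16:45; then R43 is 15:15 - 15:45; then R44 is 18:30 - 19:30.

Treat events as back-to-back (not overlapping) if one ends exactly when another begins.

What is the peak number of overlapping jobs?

3

Walk through starts and ends in time order (an end at T is processed before a start at T):
07:30 start R38 → 1
08:45 end R38 → 0
09:30 start R40 → 1
10:00 end R40 → 0
14:30 start R42 → 1
14:45 start R41 → 2
15:15 start R43 → 3
15:45 end R43 → 2
15:45 start R39 → 3
16:00 end R41 → 2
16:00 end R42 → 1
16:45 end R39 → 0
18:30 start R44 → 1
19:30 end R44 → 0
Peak is 3, at 15:15 (R41, R42, R43).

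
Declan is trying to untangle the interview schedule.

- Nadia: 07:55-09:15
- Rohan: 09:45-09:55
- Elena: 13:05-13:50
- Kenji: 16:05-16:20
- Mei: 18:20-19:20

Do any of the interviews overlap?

No

Sorted by start: Nadia, Rohan, Elena, Kenji, Mei.
Rohan starts after Nadia ends, so Nadia has no further overlaps.
Elena starts after Rohan ends, so Rohan has no further overlaps.
Kenji starts after Elena ends, so Elena has no further overlaps.
Mei starts after Kenji ends.
Every pair is clear; the schedule has no overlaps.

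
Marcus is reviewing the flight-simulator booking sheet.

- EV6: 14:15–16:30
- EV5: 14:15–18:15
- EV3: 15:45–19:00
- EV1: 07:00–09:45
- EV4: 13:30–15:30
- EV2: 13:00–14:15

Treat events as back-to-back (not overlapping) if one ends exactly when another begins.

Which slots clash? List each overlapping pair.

Sorted by start: EV1, EV2, EV4, EV5, EV6, EV3.
EV2 starts after EV1 ends — done with EV1.
EV4 starts before EV2 ends → EV2 and EV4 overlap.
EV5 starts exactly when EV2 ends (back-to-back, no overlap) — done with EV2.
EV5 starts before EV4 ends → EV4 and EV5 overlap.
EV6 starts before EV4 ends → EV4 and EV6 overlap.
EV3 starts after EV4 ends.
EV6 starts before EV5 ends → EV5 and EV6 overlap.
EV3 starts before EV5 ends → EV5 and EV3 overlap.
EV3 starts before EV6 ends → EV6 and EV3 overlap.

EV2 & EV4, EV3 & EV5, EV3 & EV6, EV4 & EV5, EV4 & EV6, EV5 & EV6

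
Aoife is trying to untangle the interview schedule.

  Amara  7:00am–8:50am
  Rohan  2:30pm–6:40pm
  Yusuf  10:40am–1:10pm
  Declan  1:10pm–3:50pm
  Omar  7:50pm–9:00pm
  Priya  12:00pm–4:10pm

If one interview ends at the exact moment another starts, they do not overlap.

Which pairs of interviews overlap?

Two intervals overlap when each starts before the other ends.
Sorted by start: Amara, Yusuf, Priya, Declan, Rohan, Omar.
Yusuf starts after Amara ends — done with Amara.
Priya starts before Yusuf ends → Yusuf and Priya overlap.
Declan starts exactly when Yusuf ends (back-to-back, no overlap) — done with Yusuf.
Declan starts before Priya ends → Priya and Declan overlap.
Rohan starts before Priya ends → Priya and Rohan overlap.
Omar starts after Priya ends.
Rohan starts before Declan ends → Declan and Rohan overlap.
Omar starts after Declan ends.
Omar starts after Rohan ends.

Declan & Priya, Declan & Rohan, Priya & Rohan, Priya & Yusuf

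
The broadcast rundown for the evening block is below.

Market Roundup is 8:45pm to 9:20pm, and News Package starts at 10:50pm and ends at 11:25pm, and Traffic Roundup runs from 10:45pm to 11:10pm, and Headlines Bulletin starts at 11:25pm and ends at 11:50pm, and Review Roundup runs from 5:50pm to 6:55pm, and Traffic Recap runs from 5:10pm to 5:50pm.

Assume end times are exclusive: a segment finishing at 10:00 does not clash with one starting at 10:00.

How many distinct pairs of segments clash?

1

Sorted by start: Traffic Recap, Review Roundup, Market Roundup, Traffic Roundup, News Package, Headlines Bulletin.
Review Roundup starts exactly when Traffic Recap ends (back-to-back, no overlap), so nothing later overlaps Traffic Recap either.
Market Roundup starts after Review Roundup ends, so nothing later overlaps Review Roundup either.
Traffic Roundup starts after Market Roundup ends, so nothing later overlaps Market Roundup either.
News Package starts before Traffic Roundup ends → Traffic Roundup and News Package overlap.
Headlines Bulletin starts after Traffic Roundup ends.
Headlines Bulletin starts exactly when News Package ends (back-to-back, no overlap).
Overlapping pairs: News Package & Traffic Roundup — 1 in total.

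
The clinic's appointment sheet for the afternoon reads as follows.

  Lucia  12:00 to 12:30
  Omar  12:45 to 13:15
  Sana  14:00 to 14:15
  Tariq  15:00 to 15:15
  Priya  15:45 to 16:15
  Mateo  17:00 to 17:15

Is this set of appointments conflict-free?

Yes

Sorted by start: Lucia, Omar, Sana, Tariq, Priya, Mateo.
Omar starts after Lucia ends; Lucia is clear from here.
Sana starts after Omar ends; Omar is clear from here.
Tariq starts after Sana ends; Sana is clear from here.
Priya starts after Tariq ends; Tariq is clear from here.
Mateo starts after Priya ends.
Every pair is clear; the schedule has no overlaps.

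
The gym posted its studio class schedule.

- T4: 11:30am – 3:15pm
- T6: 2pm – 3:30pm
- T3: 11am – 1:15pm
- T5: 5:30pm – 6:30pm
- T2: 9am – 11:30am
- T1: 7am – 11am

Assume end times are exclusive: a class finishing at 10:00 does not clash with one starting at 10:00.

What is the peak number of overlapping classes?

2

Walk through starts and ends in time order (an end at T is processed before a start at T):
7am start T1 → 1
9am start T2 → 2
11am end T1 → 1
11am start T3 → 2
11:30am end T2 → 1
11:30am start T4 → 2
1:15pm end T3 → 1
2pm start T6 → 2
3:15pm end T4 → 1
3:30pm end T6 → 0
5:30pm start T5 → 1
6:30pm end T5 → 0
Peak is 2, at 9am (T1, T2).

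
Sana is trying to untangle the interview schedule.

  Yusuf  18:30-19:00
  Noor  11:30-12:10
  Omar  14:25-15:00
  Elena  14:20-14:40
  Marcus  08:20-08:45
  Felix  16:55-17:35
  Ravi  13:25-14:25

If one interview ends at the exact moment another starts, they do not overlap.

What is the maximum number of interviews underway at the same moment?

Sweep the timeline, counting +1 at each start and −1 at each end (ends before starts at a tie):
08:20 start Marcus → 1
08:45 end Marcus → 0
11:30 start Noor → 1
12:10 end Noor → 0
13:25 start Ravi → 1
14:20 start Elena → 2
14:25 end Ravi → 1
14:25 start Omar → 2
14:40 end Elena → 1
15:00 end Omar → 0
16:55 start Felix → 1
17:35 end Felix → 0
18:30 start Yusuf → 1
19:00 end Yusuf → 0
Peak is 2, at 14:20 (Elena, Ravi).

2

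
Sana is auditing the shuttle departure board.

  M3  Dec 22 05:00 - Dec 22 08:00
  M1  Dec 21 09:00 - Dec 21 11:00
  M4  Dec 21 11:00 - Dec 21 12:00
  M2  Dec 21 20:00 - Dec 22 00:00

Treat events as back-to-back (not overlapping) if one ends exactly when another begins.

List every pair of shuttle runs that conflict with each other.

no conflicts

Sorted by start: M1, M4, M2, M3.
M4 starts exactly when M1 ends (back-to-back, no overlap); M1 is clear from here.
M2 starts after M4 ends; M4 is clear from here.
M3 starts after M2 ends.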